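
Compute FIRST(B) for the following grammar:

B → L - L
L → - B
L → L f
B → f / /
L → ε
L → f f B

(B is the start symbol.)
{ '-', 'f' }

FIRST sets of the other non-terminals involved (by the same procedure, iterated to a fixed point):
  FIRST(L) = { '-', 'f', ε }

From B → L - L:
  - L is a non-terminal: add FIRST(L) \ {ε} = { '-', 'f' }
    L is nullable, so continue to the next symbol
  - '-' is a terminal: add '-' and stop
From B → f / /:
  - f is a terminal: add 'f' and stop

Collecting: FIRST(B) = { '-', 'f' }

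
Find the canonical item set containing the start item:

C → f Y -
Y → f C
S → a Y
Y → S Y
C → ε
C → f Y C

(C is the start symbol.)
First, augment the grammar with C' → C
I₀ = CLOSURE({ [C' → . C] }):
  [C' → . C] has the dot before C: add [C → . f Y -], [C → .], [C → . f Y C]
No further items can be added.

I₀ = { [C → . f Y -], [C → . f Y C], [C → .], [C' → . C] }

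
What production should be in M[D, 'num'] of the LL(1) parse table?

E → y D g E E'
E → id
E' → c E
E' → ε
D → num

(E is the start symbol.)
D → num

To find M[D, 'num'], we find productions for D where 'num' is in the predict set (PREDICT(N → α) = (FIRST(α) \ {ε}) ∪ (FOLLOW(N) if α ⇒* ε)).

D → num: PREDICT = { 'num' }
  'num' is in predict set, so this production goes in M[D, 'num']

M[D, 'num'] = D → num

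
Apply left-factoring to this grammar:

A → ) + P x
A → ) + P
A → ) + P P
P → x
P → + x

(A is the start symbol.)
A → ) + P A'
A' → x
A' → ε
A' → P
P → x
P → + x

Left-factoring transforms A → αβ₁ | αβ₂ into A → αA' and A' → β₁ | β₂
(α is the longest common prefix among the alternatives). Repeat until
no nonterminal has two alternatives with a common prefix.

Round 1: A has alternatives sharing prefix ') + P'. Introduce A': A → ) + P A'
  Add: A' → x
  Add: A' → ε
  Add: A' → P

No remaining common prefixes — done.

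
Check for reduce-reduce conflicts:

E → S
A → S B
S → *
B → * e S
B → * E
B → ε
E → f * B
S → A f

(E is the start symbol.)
Yes — I4: [B → .] vs [E → S .]; I11: [B → .] vs [B → * e S .]

A reduce-reduce conflict occurs when an LR(0) state has two complete items [A → α .] and [B → β .] — both call for a reduction, and with no lookahead the parser cannot choose between them.

Augment with E' → E and build the canonical LR(0) collection (I0 = CLOSURE({[E' → . E]}), then GOTO on every symbol after a dot until no new states appear). It has 14 states:
  I0: { [A → . S B], [E → . S], [E → . f * B], [E' → . E], [S → . *], [S → . A f] }  — shift
  I1: { [S → * .] }  — reduce
  I2: { [S → A . f] }  — shift
  I3: { [E' → E .] }  — accept
  I4: { [A → S . B], [B → . * E], [B → . * e S], [B → .], [E → S .] }  — shift, 2 reduces
  I5: { [E → f . * B] }  — shift
  I6: { [B → . * E], [B → . * e S], [B → .], [E → f * . B] }  — shift, reduce
  I7: { [A → . S B], [B → * . E], [B → * . e S], [E → . S], [E → . f * B], [S → . *], [S → . A f] }  — shift
  I8: { [E → f * B .] }  — reduce
  I9: { [B → * E .] }  — reduce
  I10: { [A → . S B], [B → * e . S], [S → . *], [S → . A f] }  — shift
  I11: { [A → S . B], [B → * e S .], [B → . * E], [B → . * e S], [B → .] }  — shift, 2 reduces
  I12: { [A → S B .] }  — reduce
  I13: { [S → A f .] }  — reduce

I4 contains complete items [B → .], [E → S .] — reduce-reduce conflict.
I11 contains complete items [B → .], [B → * e S .] — reduce-reduce conflict.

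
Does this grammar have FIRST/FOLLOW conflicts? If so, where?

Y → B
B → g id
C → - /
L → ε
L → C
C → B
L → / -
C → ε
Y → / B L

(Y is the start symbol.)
A FIRST/FOLLOW conflict occurs when a non-terminal N has a nullable alternative N → β (β ⇒* ε) and another alternative N → α with FIRST(α) ∩ FOLLOW(N) ≠ ∅: on such a lookahead the parser cannot decide between expanding α and letting N vanish via β.

Nullable non-terminals: C, L.
FIRST sets used below: FIRST(B) = { 'g' }, FIRST(C) = { '-', 'g', ε }

C: nullable alternative(s) C → ε; FOLLOW(C) = { $ }
  C → - /: FIRST \ {ε} = { '-' } — disjoint from FOLLOW(C)
  C → B: FIRST \ {ε} = { 'g' } — disjoint from FOLLOW(C)
  C → ε: FIRST \ {ε} = { } — this is the only nullable alternative, skip

L: nullable alternative(s) L → ε, L → C; FOLLOW(L) = { $ }
  L → ε: FIRST \ {ε} = { } — disjoint from FOLLOW(L)
  L → C: FIRST \ {ε} = { '-', 'g' } — disjoint from FOLLOW(L)
  L → / -: FIRST \ {ε} = { '/' } — disjoint from FOLLOW(L)

B, Y have no nullable alternative, so no FIRST/FOLLOW check is needed there.

No FIRST/FOLLOW conflicts found.

Answer: No FIRST/FOLLOW conflicts.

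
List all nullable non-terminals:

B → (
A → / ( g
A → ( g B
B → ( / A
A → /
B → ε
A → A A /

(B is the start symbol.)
A non-terminal is nullable if it can derive ε (the empty string): either it has an ε-production, or it has a production whose right-hand side consists entirely of nullable non-terminals.

ε-productions: B → ε
So B is immediately nullable.
No further non-terminal can be added: every production for the remaining non-terminals contains a terminal or a non-nullable non-terminal.
Nullable = { 'B' }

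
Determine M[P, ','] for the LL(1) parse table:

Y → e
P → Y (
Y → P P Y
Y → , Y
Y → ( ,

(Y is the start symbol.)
P → Y (

To find M[P, ','], we find productions for P where ',' is in the predict set (PREDICT(N → α) = (FIRST(α) \ {ε}) ∪ (FOLLOW(N) if α ⇒* ε)).

Relevant sets:
  FIRST(Y) = { '(', ',', 'e' }

P → Y (: PREDICT = { '(', ',', 'e' }
  ',' is in predict set, so this production goes in M[P, ',']

M[P, ','] = P → Y (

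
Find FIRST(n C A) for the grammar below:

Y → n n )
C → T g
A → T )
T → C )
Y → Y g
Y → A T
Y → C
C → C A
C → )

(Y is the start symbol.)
{ 'n' }

To compute FIRST(n C A), process the symbols left to right:
Symbol n is a terminal. Add 'n' and stop.
FIRST(n C A) = { 'n' }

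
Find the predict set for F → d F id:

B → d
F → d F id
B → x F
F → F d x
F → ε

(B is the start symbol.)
PREDICT(F → d F id) = (FIRST(RHS) \ {ε}) ∪ (FOLLOW(F) if ε ∈ FIRST(RHS), i.e. RHS ⇒* ε)
FIRST(d F id) = { 'd' }
ε ∉ FIRST(d F id), so FOLLOW(F) is not added.
PREDICT(F → d F id) = { 'd' }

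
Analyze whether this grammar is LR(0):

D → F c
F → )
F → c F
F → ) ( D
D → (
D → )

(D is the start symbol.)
A grammar is LR(0) if no state in the canonical LR(0) collection has:
  - both a shift item (dot before a terminal) and a complete item (shift-reduce conflict), or
  - two or more complete items (reduce-reduce conflict; the accept item [D' → D .] counts as a complete item here).

Augment with D' → D and build the canonical LR(0) collection (I0 = CLOSURE({[D' → . D]}), then GOTO on every symbol after a dot until no new states appear). It has 11 states:
  I0: { [D → . (], [D → . )], [D → . F c], [D' → . D], [F → . ) ( D], [F → . )], [F → . c F] }  — shift
  I1: { [D → ( .] }  — reduce
  I2: { [D → ) .], [F → ) . ( D], [F → ) .] }  — shift, 2 reduces
  I3: { [D' → D .] }  — accept
  I4: { [D → F . c] }  — shift
  I5: { [F → . ) ( D], [F → . )], [F → . c F], [F → c . F] }  — shift
  I6: { [F → ) . ( D], [F → ) .] }  — shift, reduce
  I7: { [F → c F .] }  — reduce
  I8: { [D → . (], [D → . )], [D → . F c], [F → ) ( . D], [F → . ) ( D], [F → . )], [F → . c F] }  — shift
  I9: { [F → ) ( D .] }  — reduce
  I10: { [D → F c .] }  — reduce

Conflict in state I2:
  Shift-reduce conflict between [D → ) .] and [F → ) . ( D]
So the grammar is NOT LR(0).

Answer: No. Shift-reduce conflict between [D → ) .] and [F → ) . ( D]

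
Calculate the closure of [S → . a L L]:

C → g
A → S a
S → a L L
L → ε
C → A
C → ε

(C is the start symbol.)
{ [S → . a L L] }

To compute CLOSURE, for each item [A → α.Bβ] where B is a non-terminal, add [B → .γ] for all productions B → γ; repeat for the newly added items until nothing changes.

Start with: [S → . a L L]
The dot precedes the terminal a, so nothing is added.

CLOSURE = { [S → . a L L] }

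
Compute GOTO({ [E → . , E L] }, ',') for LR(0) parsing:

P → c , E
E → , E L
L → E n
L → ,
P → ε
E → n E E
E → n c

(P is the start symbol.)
GOTO(I, ',') = CLOSURE({ [A → αX.β] : [A → α.Xβ] ∈ I, X = ',' })

Items with dot before ',', with the dot advanced:
  [E → . , E L] → [E → , . E L]
Closure of the advanced items:
  [E → , . E L] has the dot before E: add [E → . , E L], [E → . n E E], [E → . n c]

GOTO = { [E → , . E L], [E → . , E L], [E → . n E E], [E → . n c] }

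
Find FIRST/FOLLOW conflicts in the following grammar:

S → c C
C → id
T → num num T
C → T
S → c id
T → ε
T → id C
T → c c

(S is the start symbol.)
A FIRST/FOLLOW conflict occurs when a non-terminal N has a nullable alternative N → β (β ⇒* ε) and another alternative N → α with FIRST(α) ∩ FOLLOW(N) ≠ ∅: on such a lookahead the parser cannot decide between expanding α and letting N vanish via β.

Nullable non-terminals: C, T.
FIRST sets used below: FIRST(T) = { 'c', 'id', 'num', ε }

C: nullable alternative(s) C → T; FOLLOW(C) = { $ }
  C → id: FIRST \ {ε} = { 'id' } — disjoint from FOLLOW(C)
  C → T: FIRST \ {ε} = { 'c', 'id', 'num' } — this is the only nullable alternative, skip

T: nullable alternative(s) T → ε; FOLLOW(T) = { $ }
  T → num num T: FIRST \ {ε} = { 'num' } — disjoint from FOLLOW(T)
  T → ε: FIRST \ {ε} = { } — this is the only nullable alternative, skip
  T → id C: FIRST \ {ε} = { 'id' } — disjoint from FOLLOW(T)
  T → c c: FIRST \ {ε} = { 'c' } — disjoint from FOLLOW(T)

S has no nullable alternative, so no FIRST/FOLLOW check is needed there.

No FIRST/FOLLOW conflicts found.

Answer: No FIRST/FOLLOW conflicts.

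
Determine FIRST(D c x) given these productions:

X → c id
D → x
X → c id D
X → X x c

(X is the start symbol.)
FIRST sets of the non-terminals involved (from the grammar, by fixed-point iteration):
  FIRST(D) = { 'x' }

To compute FIRST(D c x), process the symbols left to right:
Symbol D is a non-terminal. Add FIRST(D) \ {ε} = { 'x' }
D is not nullable (ε ∉ FIRST(D)), so stop here.
FIRST(D c x) = { 'x' }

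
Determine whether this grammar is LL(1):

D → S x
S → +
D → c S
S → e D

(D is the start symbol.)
Yes, the grammar is LL(1).

A grammar is LL(1) if for each non-terminal N with multiple productions, the predict sets of those productions are pairwise disjoint, where PREDICT(N → α) = (FIRST(α) \ {ε}) ∪ (FOLLOW(N) if α ⇒* ε).

Relevant sets:
  FIRST(S) = { '+', 'e' }

For D:
  PREDICT(D → S x) = { '+', 'e' }
  PREDICT(D → c S) = { 'c' }
For S:
  PREDICT(S → '+') = { '+' }
  PREDICT(S → e D) = { 'e' }

All predict sets are disjoint. The grammar IS LL(1).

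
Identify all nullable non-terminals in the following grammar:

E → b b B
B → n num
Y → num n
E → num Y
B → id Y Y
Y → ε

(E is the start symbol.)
A non-terminal is nullable if it can derive ε (the empty string): either it has an ε-production, or it has a production whose right-hand side consists entirely of nullable non-terminals.

ε-productions: Y → ε
So Y is immediately nullable.
No further non-terminal can be added: every production for the remaining non-terminals contains a terminal or a non-nullable non-terminal.
Nullable = { 'Y' }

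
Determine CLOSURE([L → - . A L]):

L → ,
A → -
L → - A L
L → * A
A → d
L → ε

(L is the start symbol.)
{ [A → . -], [A → . d], [L → - . A L] }

To compute CLOSURE, for each item [A → α.Bβ] where B is a non-terminal, add [B → .γ] for all productions B → γ; repeat for the newly added items until nothing changes.

Start with: [L → - . A L]
  [L → - . A L] has the dot before A: add [A → . -], [A → . d]
No further items can be added.

CLOSURE = { [A → . -], [A → . d], [L → - . A L] }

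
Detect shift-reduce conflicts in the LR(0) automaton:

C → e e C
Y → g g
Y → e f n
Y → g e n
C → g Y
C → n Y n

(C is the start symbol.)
No shift-reduce conflicts

Augment with C' → C and build the canonical LR(0) collection (I0 = CLOSURE({[C' → . C]}), then GOTO on every symbol after a dot until no new states appear). It has 17 states:
  I0: { [C → . e e C], [C → . g Y], [C → . n Y n], [C' → . C] }  — shift
  I1: { [C' → C .] }  — accept
  I2: { [C → e . e C] }  — shift
  I3: { [C → g . Y], [Y → . e f n], [Y → . g e n], [Y → . g g] }  — shift
  I4: { [C → n . Y n], [Y → . e f n], [Y → . g e n], [Y → . g g] }  — shift
  I5: { [C → n Y . n] }  — shift
  I6: { [Y → e . f n] }  — shift
  I7: { [Y → g . e n], [Y → g . g] }  — shift
  I8: { [Y → g e . n] }  — shift
  I9: { [Y → g g .] }  — reduce
  I10: { [Y → g e n .] }  — reduce
  I11: { [Y → e f . n] }  — shift
  I12: { [Y → e f n .] }  — reduce
  I13: { [C → n Y n .] }  — reduce
  I14: { [C → g Y .] }  — reduce
  I15: { [C → . e e C], [C → . g Y], [C → . n Y n], [C → e e . C] }  — shift
  I16: { [C → e e C .] }  — reduce

No state contains both a complete item and a shift item.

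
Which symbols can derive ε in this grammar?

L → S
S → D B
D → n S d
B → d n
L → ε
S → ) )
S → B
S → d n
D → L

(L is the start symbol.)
{ 'D', 'L' }

A non-terminal is nullable if it can derive ε (the empty string): either it has an ε-production, or it has a production whose right-hand side consists entirely of nullable non-terminals.

ε-productions: L → ε
So L is immediately nullable.
D → L: every symbol on the right is nullable, so D is nullable too.
No further non-terminal can be added: every production for the remaining non-terminals contains a terminal or a non-nullable non-terminal.
Nullable = { 'D', 'L' }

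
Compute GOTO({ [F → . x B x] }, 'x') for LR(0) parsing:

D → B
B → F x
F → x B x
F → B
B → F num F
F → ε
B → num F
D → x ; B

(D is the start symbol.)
{ [B → . F num F], [B → . F x], [B → . num F], [F → . B], [F → . x B x], [F → .], [F → x . B x] }

GOTO(I, 'x') = CLOSURE({ [A → αX.β] : [A → α.Xβ] ∈ I, X = 'x' })

Items with dot before 'x', with the dot advanced:
  [F → . x B x] → [F → x . B x]
Closure of the advanced items:
  [F → x . B x] has the dot before B: add [B → . F x], [B → . F num F], [B → . num F]
  [B → . F x] has the dot before F: add [F → . x B x], [F → . B], [F → .]

GOTO = { [B → . F num F], [B → . F x], [B → . num F], [F → . B], [F → . x B x], [F → .], [F → x . B x] }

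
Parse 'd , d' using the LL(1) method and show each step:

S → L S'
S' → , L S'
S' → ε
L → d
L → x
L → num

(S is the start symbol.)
LL(1) parsing maintains a stack (initially the start symbol over $) and the input. At each step: if the stack top is a terminal, match it against the current input token; if it is a non-terminal N, replace it with the RHS of M[N, lookahead] (the unique production whose predict set contains the lookahead).

Stack is shown with the top on the left.

Stack     Input    Action
-------------------------
S $       d , d $  output S → L S'
L S' $    d , d $  output L → d
d S' $    d , d $  match 'd'
S' $      , d $    output S' → , L S'
, L S' $  , d $    match ','
L S' $    d $      output L → d
d S' $    d $      match 'd'
S' $      $        output S' → ε
$         $        accept

The string is accepted.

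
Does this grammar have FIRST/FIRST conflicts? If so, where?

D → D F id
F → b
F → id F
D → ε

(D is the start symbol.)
A FIRST/FIRST conflict occurs when two productions N → α and N → β for the same non-terminal have FIRST(α) ∩ FIRST(β) ≠ ∅ (with ε ∈ FIRST of a nullable right-hand side, so two nullable alternatives also conflict).

FIRST sets of the non-terminals at (or reachable through a nullable prefix from) the front of some alternative:
  FIRST(D) = { 'b', 'id', ε }
  FIRST(F) = { 'b', 'id' }

Productions for D:
  D → D F id: FIRST = { 'b', 'id' }
  D → ε: FIRST = { ε }
Productions for F:
  F → b: FIRST = { 'b' }
  F → id F: FIRST = { 'id' }

All alternatives of each non-terminal have pairwise disjoint FIRST sets.

Answer: No FIRST/FIRST conflicts.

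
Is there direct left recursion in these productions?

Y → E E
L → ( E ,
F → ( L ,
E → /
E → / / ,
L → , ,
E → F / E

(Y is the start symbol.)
Direct left recursion occurs when N → N α for some non-terminal N (the right-hand side begins with the left-hand side itself).

Y → E E: starts with E
L → ( E ,: starts with '('
F → ( L ,: starts with '('
E → /: starts with '/'
E → / / ,: starts with '/'
L → , ,: starts with ','
E → F / E: starts with F

No direct left recursion found.

Answer: No direct left recursion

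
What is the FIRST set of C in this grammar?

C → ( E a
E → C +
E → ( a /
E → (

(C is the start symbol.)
{ '(' }

To compute FIRST(C), examine every production with C on the left-hand side, reading each right-hand side left to right until a non-nullable symbol is reached.

From C → ( E a:
  - '(' is a terminal: add '(' and stop

Collecting: FIRST(C) = { '(' }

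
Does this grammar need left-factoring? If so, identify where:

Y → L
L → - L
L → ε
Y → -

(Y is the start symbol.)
No, left-factoring is not needed

Left-factoring is needed when two productions for the same non-terminal
share a common prefix on the right-hand side.

Productions for Y:
  Y → L
  Y → -
Productions for L:
  L → - L
  L → ε

No common prefixes found.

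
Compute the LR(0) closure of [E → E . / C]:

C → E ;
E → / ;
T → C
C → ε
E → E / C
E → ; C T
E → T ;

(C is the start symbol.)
{ [E → E . / C] }

Start with: [E → E . / C]
The dot precedes the terminal '/', so nothing is added.

CLOSURE = { [E → E . / C] }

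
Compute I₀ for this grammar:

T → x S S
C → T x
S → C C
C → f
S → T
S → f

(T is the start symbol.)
First, augment the grammar with T' → T
I₀ = CLOSURE({ [T' → . T] }):
  [T' → . T] has the dot before T: add [T → . x S S]
No further items can be added.

I₀ = { [T → . x S S], [T' → . T] }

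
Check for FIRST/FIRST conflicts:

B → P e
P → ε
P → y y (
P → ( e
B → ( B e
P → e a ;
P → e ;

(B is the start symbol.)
Yes. B → P e / B → '(' B e on { '(' }; P → e a ';' / P → e ';' on { 'e' }

FIRST sets of the non-terminals at (or reachable through a nullable prefix from) the front of some alternative:
  FIRST(P) = { '(', 'e', 'y', ε }

Productions for B:
  B → P e: FIRST = { '(', 'e', 'y' }
  B → ( B e: FIRST = { '(' }
Productions for P:
  P → ε: FIRST = { ε }
  P → y y (: FIRST = { 'y' }
  P → ( e: FIRST = { '(' }
  P → e a ;: FIRST = { 'e' }
  P → e ;: FIRST = { 'e' }

Conflict for B: B → P e and B → ( B e
  Overlap: { '(' }
Conflict for P: P → e a ; and P → e ;
  Overlap: { 'e' }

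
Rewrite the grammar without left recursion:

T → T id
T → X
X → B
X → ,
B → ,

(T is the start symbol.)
T is directly left-recursive. The standard transformation for
  A → A α₁ | ... | A α_m | β₁ | ... | β_n
is
  A  → β₁ A' | ... | β_n A'
  A' → α₁ A' | ... | α_m A' | ε

T → X becomes T → X T'
T → T id becomes T' → id T'
Add T' → ε

Productions for other non-terminals are unchanged:
  X → B
  X → ,
  B → ,

Resulting grammar:
T → X T'
T' → id T'
T' → ε
X → B
X → ,
B → ,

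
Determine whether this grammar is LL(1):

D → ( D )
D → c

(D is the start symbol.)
Yes, the grammar is LL(1).

For D:
  PREDICT(D → '(' D ')') = { '(' }
  PREDICT(D → c) = { 'c' }

All predict sets are disjoint. The grammar IS LL(1).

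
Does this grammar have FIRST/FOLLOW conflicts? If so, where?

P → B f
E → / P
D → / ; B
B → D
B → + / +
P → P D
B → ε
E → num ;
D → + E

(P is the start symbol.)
Yes. B → D with FOLLOW(B) on { '+', '/' }; B → '+' '/' '+' with FOLLOW(B) on { '+' }

A FIRST/FOLLOW conflict occurs when a non-terminal N has a nullable alternative N → β (β ⇒* ε) and another alternative N → α with FIRST(α) ∩ FOLLOW(N) ≠ ∅: on such a lookahead the parser cannot decide between expanding α and letting N vanish via β.

Nullable non-terminals: B.
FIRST sets used below: FIRST(D) = { '+', '/' }

B: nullable alternative(s) B → ε; FOLLOW(B) = { $, '+', '/', 'f' }
  B → D: FIRST \ {ε} = { '+', '/' } — overlaps FOLLOW(B) on { '+', '/' }: CONFLICT
  B → + / +: FIRST \ {ε} = { '+' } — overlaps FOLLOW(B) on { '+' }: CONFLICT
  B → ε: FIRST \ {ε} = { } — this is the only nullable alternative, skip

D, E, P have no nullable alternative, so no FIRST/FOLLOW check is needed there.

So the grammar has 2 FIRST/FOLLOW conflicts (marked CONFLICT above).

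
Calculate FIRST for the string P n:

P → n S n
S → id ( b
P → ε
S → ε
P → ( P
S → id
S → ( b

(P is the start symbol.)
FIRST sets of the non-terminals involved (from the grammar, by fixed-point iteration):
  FIRST(P) = { '(', 'n', ε }

To compute FIRST(P n), process the symbols left to right:
Symbol P is a non-terminal. Add FIRST(P) \ {ε} = { '(', 'n' }
P is nullable (ε ∈ FIRST(P)), continue to the next symbol.
Symbol n is a terminal. Add 'n' and stop.
FIRST(P n) = { '(', 'n' }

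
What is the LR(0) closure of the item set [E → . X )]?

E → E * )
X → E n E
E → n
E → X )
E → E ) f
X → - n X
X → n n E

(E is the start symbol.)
{ [E → . E ) f], [E → . E * )], [E → . X )], [E → . n], [X → . - n X], [X → . E n E], [X → . n n E] }

To compute CLOSURE, for each item [A → α.Bβ] where B is a non-terminal, add [B → .γ] for all productions B → γ; repeat for the newly added items until nothing changes.

Start with: [E → . X )]
  [E → . X )] has the dot before X: add [X → . E n E], [X → . - n X], [X → . n n E]
  [X → . E n E] has the dot before E: add [E → . E * )], [E → . n], [E → . E ) f]
No further items can be added.

CLOSURE = { [E → . E ) f], [E → . E * )], [E → . X )], [E → . n], [X → . - n X], [X → . E n E], [X → . n n E] }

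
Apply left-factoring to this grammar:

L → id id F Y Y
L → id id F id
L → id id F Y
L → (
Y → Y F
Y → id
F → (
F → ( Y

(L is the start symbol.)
L → id id F L'
L' → Y L''
L'' → Y
L'' → ε
L' → id
L → (
Y → Y F
Y → id
F → ( F'
F' → ε
F' → Y

Left-factoring transforms A → αβ₁ | αβ₂ into A → αA' and A' → β₁ | β₂
(α is the longest common prefix among the alternatives). Repeat until
no nonterminal has two alternatives with a common prefix.

Round 1: L has alternatives sharing prefix 'id id F'. Introduce L': L → id id F L'
  Add: L' → Y Y
  Add: L' → id
  Add: L' → Y

Round 2: L' has alternatives sharing prefix 'Y'. Introduce L'': L' → Y L''
  Add: L'' → Y
  Add: L'' → ε

Round 3: F has alternatives sharing prefix '('. Introduce F': F → ( F'
  Add: F' → ε
  Add: F' → Y

No remaining common prefixes — done.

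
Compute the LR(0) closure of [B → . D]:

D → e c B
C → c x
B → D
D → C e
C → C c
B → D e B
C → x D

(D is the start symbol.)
{ [B → . D], [C → . C c], [C → . c x], [C → . x D], [D → . C e], [D → . e c B] }

To compute CLOSURE, for each item [A → α.Bβ] where B is a non-terminal, add [B → .γ] for all productions B → γ; repeat for the newly added items until nothing changes.

Start with: [B → . D]
  [B → . D] has the dot before D: add [D → . e c B], [D → . C e]
  [D → . C e] has the dot before C: add [C → . c x], [C → . C c], [C → . x D]
No further items can be added.

CLOSURE = { [B → . D], [C → . C c], [C → . c x], [C → . x D], [D → . C e], [D → . e c B] }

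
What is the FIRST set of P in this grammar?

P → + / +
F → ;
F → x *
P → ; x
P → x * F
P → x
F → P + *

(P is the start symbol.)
From P → + / +:
  - '+' is a terminal: add '+' and stop
From P → ; x:
  - ';' is a terminal: add ';' and stop
From P → x * F:
  - x is a terminal: add 'x' and stop
From P → x:
  - x is a terminal: add 'x' and stop

Collecting: FIRST(P) = { '+', ';', 'x' }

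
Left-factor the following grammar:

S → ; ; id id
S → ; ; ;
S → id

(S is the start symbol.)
Left-factoring transforms A → αβ₁ | αβ₂ into A → αA' and A' → β₁ | β₂
(α is the longest common prefix among the alternatives). Repeat until
no nonterminal has two alternatives with a common prefix.

Round 1: S has alternatives sharing prefix '; ;'. Introduce S': S → ; ; S'
  Add: S' → id id
  Add: S' → ;

No remaining common prefixes — done.

Resulting grammar:
S → ; ; S'
S' → id id
S' → ;
S → id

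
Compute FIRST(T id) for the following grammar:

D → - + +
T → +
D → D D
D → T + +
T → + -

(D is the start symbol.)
FIRST sets of the non-terminals involved (from the grammar, by fixed-point iteration):
  FIRST(T) = { '+' }

To compute FIRST(T id), process the symbols left to right:
Symbol T is a non-terminal. Add FIRST(T) \ {ε} = { '+' }
T is not nullable (ε ∉ FIRST(T)), so stop here.
FIRST(T id) = { '+' }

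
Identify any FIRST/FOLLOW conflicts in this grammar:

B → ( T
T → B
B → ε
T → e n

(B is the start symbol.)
No FIRST/FOLLOW conflicts.

A FIRST/FOLLOW conflict occurs when a non-terminal N has a nullable alternative N → β (β ⇒* ε) and another alternative N → α with FIRST(α) ∩ FOLLOW(N) ≠ ∅: on such a lookahead the parser cannot decide between expanding α and letting N vanish via β.

Nullable non-terminals: B, T.
FIRST sets used below: FIRST(B) = { '(', ε }

B: nullable alternative(s) B → ε; FOLLOW(B) = { $ }
  B → ( T: FIRST \ {ε} = { '(' } — disjoint from FOLLOW(B)
  B → ε: FIRST \ {ε} = { } — this is the only nullable alternative, skip

T: nullable alternative(s) T → B; FOLLOW(T) = { $ }
  T → B: FIRST \ {ε} = { '(' } — this is the only nullable alternative, skip
  T → e n: FIRST \ {ε} = { 'e' } — disjoint from FOLLOW(T)

No FIRST/FOLLOW conflicts found.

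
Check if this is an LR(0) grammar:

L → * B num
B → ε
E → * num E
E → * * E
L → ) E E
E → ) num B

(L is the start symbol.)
Augment with L' → L and build the canonical LR(0) collection (I0 = CLOSURE({[L' → . L]}), then GOTO on every symbol after a dot until no new states appear). It has 16 states:
  I0: { [L → . ) E E], [L → . * B num], [L' → . L] }  — shift
  I1: { [E → . ) num B], [E → . * * E], [E → . * num E], [L → ) . E E] }  — shift
  I2: { [B → .], [L → * . B num] }  — reduce
  I3: { [L' → L .] }  — accept
  I4: { [L → * B . num] }  — shift
  I5: { [L → * B num .] }  — reduce
  I6: { [E → ) . num B] }  — shift
  I7: { [E → * . * E], [E → * . num E] }  — shift
  I8: { [E → . ) num B], [E → . * * E], [E → . * num E], [L → ) E . E] }  — shift
  I9: { [L → ) E E .] }  — reduce
  I10: { [E → * * . E], [E → . ) num B], [E → . * * E], [E → . * num E] }  — shift
  I11: { [E → * num . E], [E → . ) num B], [E → . * * E], [E → . * num E] }  — shift
  I12: { [E → * num E .] }  — reduce
  I13: { [E → * * E .] }  — reduce
  I14: { [B → .], [E → ) num . B] }  — reduce
  I15: { [E → ) num B .] }  — reduce

Every state is either a pure shift/goto state or contains exactly one complete item and nothing to shift — no conflicts. The grammar is LR(0).

Answer: Yes, the grammar is LR(0)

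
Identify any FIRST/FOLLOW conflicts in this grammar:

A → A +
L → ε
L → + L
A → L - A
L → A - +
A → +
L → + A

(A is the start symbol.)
Nullable non-terminals: L.
FIRST sets used below: FIRST(A) = { '+', '-' }

L: nullable alternative(s) L → ε; FOLLOW(L) = { '-' }
  L → ε: FIRST \ {ε} = { } — this is the only nullable alternative, skip
  L → + L: FIRST \ {ε} = { '+' } — disjoint from FOLLOW(L)
  L → A - +: FIRST \ {ε} = { '+', '-' } — overlaps FOLLOW(L) on { '-' }: CONFLICT
  L → + A: FIRST \ {ε} = { '+' } — disjoint from FOLLOW(L)

A has no nullable alternative, so no FIRST/FOLLOW check is needed there.

So the grammar has 1 FIRST/FOLLOW conflict (marked CONFLICT above).

Answer: Yes. L → A '-' '+' with FOLLOW(L) on { '-' }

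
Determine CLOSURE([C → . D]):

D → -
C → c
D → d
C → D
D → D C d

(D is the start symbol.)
To compute CLOSURE, for each item [A → α.Bβ] where B is a non-terminal, add [B → .γ] for all productions B → γ; repeat for the newly added items until nothing changes.

Start with: [C → . D]
  [C → . D] has the dot before D: add [D → . -], [D → . d], [D → . D C d]
No further items can be added.

CLOSURE = { [C → . D], [D → . -], [D → . D C d], [D → . d] }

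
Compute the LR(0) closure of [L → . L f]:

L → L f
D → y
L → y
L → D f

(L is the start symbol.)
{ [D → . y], [L → . D f], [L → . L f], [L → . y] }

Start with: [L → . L f]
  [L → . L f] has the dot before L: add [L → . y], [L → . D f]
  [L → . D f] has the dot before D: add [D → . y]
No further items can be added.

CLOSURE = { [D → . y], [L → . D f], [L → . L f], [L → . y] }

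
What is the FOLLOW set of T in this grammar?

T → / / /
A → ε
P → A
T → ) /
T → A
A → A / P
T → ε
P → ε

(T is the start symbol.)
{ $ }

To compute FOLLOW(T), find every occurrence of T on a right-hand side N → α T β: add FIRST(β) \ {ε}, and if β is empty or nullable also add FOLLOW(N). Iterate to a fixed point.

T is the start symbol, so $ ∈ FOLLOW(T).
T does not occur on any right-hand side.

Taking the union: FOLLOW(T) = { $ }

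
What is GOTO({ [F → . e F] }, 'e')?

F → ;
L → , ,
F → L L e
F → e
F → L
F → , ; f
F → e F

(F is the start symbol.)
{ [F → . , ; f], [F → . ;], [F → . L L e], [F → . L], [F → . e F], [F → . e], [F → e . F], [L → . , ,] }

GOTO(I, 'e') = CLOSURE({ [A → αX.β] : [A → α.Xβ] ∈ I, X = 'e' })

Items with dot before 'e', with the dot advanced:
  [F → . e F] → [F → e . F]
Closure of the advanced items:
  [F → e . F] has the dot before F: add [F → . ;], [F → . L L e], [F → . e], [F → . L], [F → . , ; f], [F → . e F]
  [F → . L L e] has the dot before L: add [L → . , ,]

GOTO = { [F → . , ; f], [F → . ;], [F → . L L e], [F → . L], [F → . e F], [F → . e], [F → e . F], [L → . , ,] }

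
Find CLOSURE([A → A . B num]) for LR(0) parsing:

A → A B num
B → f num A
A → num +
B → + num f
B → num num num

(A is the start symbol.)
To compute CLOSURE, for each item [A → α.Bβ] where B is a non-terminal, add [B → .γ] for all productions B → γ; repeat for the newly added items until nothing changes.

Start with: [A → A . B num]
  [A → A . B num] has the dot before B: add [B → . f num A], [B → . + num f], [B → . num num num]
No further items can be added.

CLOSURE = { [A → A . B num], [B → . + num f], [B → . f num A], [B → . num num num] }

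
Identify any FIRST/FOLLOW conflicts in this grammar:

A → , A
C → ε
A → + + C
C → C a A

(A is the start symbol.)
A FIRST/FOLLOW conflict occurs when a non-terminal N has a nullable alternative N → β (β ⇒* ε) and another alternative N → α with FIRST(α) ∩ FOLLOW(N) ≠ ∅: on such a lookahead the parser cannot decide between expanding α and letting N vanish via β.

Nullable non-terminals: C.
FIRST sets used below: FIRST(C) = { 'a', ε }

C: nullable alternative(s) C → ε; FOLLOW(C) = { $, 'a' }
  C → ε: FIRST \ {ε} = { } — this is the only nullable alternative, skip
  C → C a A: FIRST \ {ε} = { 'a' } — overlaps FOLLOW(C) on { 'a' }: CONFLICT

A has no nullable alternative, so no FIRST/FOLLOW check is needed there.

So the grammar has 1 FIRST/FOLLOW conflict (marked CONFLICT above).

Answer: Yes. C → C a A with FOLLOW(C) on { 'a' }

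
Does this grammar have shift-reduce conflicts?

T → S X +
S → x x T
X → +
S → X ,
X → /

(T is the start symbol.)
No shift-reduce conflicts

Augment with T' → T and build the canonical LR(0) collection (I0 = CLOSURE({[T' → . T]}), then GOTO on every symbol after a dot until no new states appear). It has 12 states:
  I0: { [S → . X ,], [S → . x x T], [T → . S X +], [T' → . T], [X → . +], [X → . /] }  — shift
  I1: { [X → + .] }  — reduce
  I2: { [X → / .] }  — reduce
  I3: { [T → S . X +], [X → . +], [X → . /] }  — shift
  I4: { [T' → T .] }  — accept
  I5: { [S → X . ,] }  — shift
  I6: { [S → x . x T] }  — shift
  I7: { [S → . X ,], [S → . x x T], [S → x x . T], [T → . S X +], [X → . +], [X → . /] }  — shift
  I8: { [S → x x T .] }  — reduce
  I9: { [S → X , .] }  — reduce
  I10: { [T → S X . +] }  — shift
  I11: { [T → S X + .] }  — reduce

No state contains both a complete item and a shift item.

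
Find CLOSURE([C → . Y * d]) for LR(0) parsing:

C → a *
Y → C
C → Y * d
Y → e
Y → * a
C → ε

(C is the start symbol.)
To compute CLOSURE, for each item [A → α.Bβ] where B is a non-terminal, add [B → .γ] for all productions B → γ; repeat for the newly added items until nothing changes.

Start with: [C → . Y * d]
  [C → . Y * d] has the dot before Y: add [Y → . C], [Y → . e], [Y → . * a]
  [Y → . C] has the dot before C: add [C → . a *], [C → .]
No further items can be added.

CLOSURE = { [C → . Y * d], [C → . a *], [C → .], [Y → . * a], [Y → . C], [Y → . e] }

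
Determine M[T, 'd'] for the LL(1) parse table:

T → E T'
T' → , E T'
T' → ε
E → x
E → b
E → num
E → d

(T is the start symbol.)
To find M[T, 'd'], we find productions for T where 'd' is in the predict set (PREDICT(N → α) = (FIRST(α) \ {ε}) ∪ (FOLLOW(N) if α ⇒* ε)).

Relevant sets:
  FIRST(E) = { 'b', 'd', 'num', 'x' }

T → E T': PREDICT = { 'b', 'd', 'num', 'x' }
  'd' is in predict set, so this production goes in M[T, 'd']

M[T, 'd'] = T → E T'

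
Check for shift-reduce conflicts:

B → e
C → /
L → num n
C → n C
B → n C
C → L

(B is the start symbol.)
No shift-reduce conflicts

Augment with B' → B and build the canonical LR(0) collection (I0 = CLOSURE({[B' → . B]}), then GOTO on every symbol after a dot until no new states appear). It has 11 states:
  I0: { [B → . e], [B → . n C], [B' → . B] }  — shift
  I1: { [B' → B .] }  — accept
  I2: { [B → e .] }  — reduce
  I3: { [B → n . C], [C → . /], [C → . L], [C → . n C], [L → . num n] }  — shift
  I4: { [C → / .] }  — reduce
  I5: { [B → n C .] }  — reduce
  I6: { [C → L .] }  — reduce
  I7: { [C → . /], [C → . L], [C → . n C], [C → n . C], [L → . num n] }  — shift
  I8: { [L → num . n] }  — shift
  I9: { [L → num n .] }  — reduce
  I10: { [C → n C .] }  — reduce

No state contains both a complete item and a shift item.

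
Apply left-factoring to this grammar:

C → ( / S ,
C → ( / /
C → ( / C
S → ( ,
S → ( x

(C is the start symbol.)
Left-factoring transforms A → αβ₁ | αβ₂ into A → αA' and A' → β₁ | β₂
(α is the longest common prefix among the alternatives). Repeat until
no nonterminal has two alternatives with a common prefix.

Round 1: C has alternatives sharing prefix '( /'. Introduce C': C → ( / C'
  Add: C' → S ,
  Add: C' → /
  Add: C' → C

Round 2: S has alternatives sharing prefix '('. Introduce S': S → ( S'
  Add: S' → ,
  Add: S' → x

No remaining common prefixes — done.

Resulting grammar:
C → ( / C'
C' → S ,
C' → /
C' → C
S → ( S'
S' → ,
S' → x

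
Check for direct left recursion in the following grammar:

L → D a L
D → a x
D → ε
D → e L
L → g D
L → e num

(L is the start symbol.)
L → D a L: starts with D
D → a x: starts with a
D → ε: starts with ε
D → e L: starts with e
L → g D: starts with g
L → e num: starts with e

No direct left recursion found.

Answer: No direct left recursion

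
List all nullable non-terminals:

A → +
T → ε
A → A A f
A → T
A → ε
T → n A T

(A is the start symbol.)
{ 'A', 'T' }

A non-terminal is nullable if it can derive ε (the empty string): either it has an ε-production, or it has a production whose right-hand side consists entirely of nullable non-terminals.

ε-productions: T → ε, A → ε
So T, A are immediately nullable.
Every non-terminal is now nullable.
Nullable = { 'A', 'T' }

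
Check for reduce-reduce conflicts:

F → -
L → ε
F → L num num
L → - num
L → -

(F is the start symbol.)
Augment with F' → F and build the canonical LR(0) collection (I0 = CLOSURE({[F' → . F]}), then GOTO on every symbol after a dot until no new states appear). It has 7 states:
  I0: { [F → . -], [F → . L num num], [F' → . F], [L → . - num], [L → . -], [L → .] }  — shift, reduce
  I1: { [F → - .], [L → - . num], [L → - .] }  — shift, 2 reduces
  I2: { [F' → F .] }  — accept
  I3: { [F → L . num num] }  — shift
  I4: { [F → L num . num] }  — shift
  I5: { [F → L num num .] }  — reduce
  I6: { [L → - num .] }  — reduce

I1 contains complete items [F → - .], [L → - .] — reduce-reduce conflict.

Answer: Yes — I1: [F → - .] vs [L → - .]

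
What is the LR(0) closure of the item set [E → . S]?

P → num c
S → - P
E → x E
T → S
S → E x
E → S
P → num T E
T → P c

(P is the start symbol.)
To compute CLOSURE, for each item [A → α.Bβ] where B is a non-terminal, add [B → .γ] for all productions B → γ; repeat for the newly added items until nothing changes.

Start with: [E → . S]
  [E → . S] has the dot before S: add [S → . - P], [S → . E x]
  [S → . E x] has the dot before E: add [E → . x E]
No further items can be added.

CLOSURE = { [E → . S], [E → . x E], [S → . - P], [S → . E x] }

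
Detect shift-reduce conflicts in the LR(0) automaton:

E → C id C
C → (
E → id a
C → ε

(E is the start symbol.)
Yes — I0: [C → .] vs [C → . (]; I6: [C → .] vs [C → . (]

A shift-reduce conflict occurs when an LR(0) state has both:
  - a complete (reduce) item [A → α .] (dot at the end), and
  - a shift item [B → β . c γ] (dot before a terminal).

Augment with E' → E and build the canonical LR(0) collection (I0 = CLOSURE({[E' → . E]}), then GOTO on every symbol after a dot until no new states appear). It has 8 states:
  I0: { [C → . (], [C → .], [E → . C id C], [E → . id a], [E' → . E] }  — shift, reduce
  I1: { [C → ( .] }  — reduce
  I2: { [E → C . id C] }  — shift
  I3: { [E' → E .] }  — accept
  I4: { [E → id . a] }  — shift
  I5: { [E → id a .] }  — reduce
  I6: { [C → . (], [C → .], [E → C id . C] }  — shift, reduce
  I7: { [E → C id C .] }  — reduce

I0 contains reduce item [C → .] and shift items [C → . (], [E → . id a] — shift-reduce conflict.
I6 contains reduce item [C → .] and shift item [C → . (] — shift-reduce conflict.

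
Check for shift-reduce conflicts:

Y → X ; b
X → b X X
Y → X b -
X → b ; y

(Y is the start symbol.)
No shift-reduce conflicts

Augment with Y' → Y and build the canonical LR(0) collection (I0 = CLOSURE({[Y' → . Y]}), then GOTO on every symbol after a dot until no new states appear). It has 12 states:
  I0: { [X → . b ; y], [X → . b X X], [Y → . X ; b], [Y → . X b -], [Y' → . Y] }  — shift
  I1: { [Y → X . ; b], [Y → X . b -] }  — shift
  I2: { [Y' → Y .] }  — accept
  I3: { [X → . b ; y], [X → . b X X], [X → b . ; y], [X → b . X X] }  — shift
  I4: { [X → b ; . y] }  — shift
  I5: { [X → . b ; y], [X → . b X X], [X → b X . X] }  — shift
  I6: { [X → b X X .] }  — reduce
  I7: { [X → b ; y .] }  — reduce
  I8: { [Y → X ; . b] }  — shift
  I9: { [Y → X b . -] }  — shift
  I10: { [Y → X b - .] }  — reduce
  I11: { [Y → X ; b .] }  — reduce

No state contains both a complete item and a shift item.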